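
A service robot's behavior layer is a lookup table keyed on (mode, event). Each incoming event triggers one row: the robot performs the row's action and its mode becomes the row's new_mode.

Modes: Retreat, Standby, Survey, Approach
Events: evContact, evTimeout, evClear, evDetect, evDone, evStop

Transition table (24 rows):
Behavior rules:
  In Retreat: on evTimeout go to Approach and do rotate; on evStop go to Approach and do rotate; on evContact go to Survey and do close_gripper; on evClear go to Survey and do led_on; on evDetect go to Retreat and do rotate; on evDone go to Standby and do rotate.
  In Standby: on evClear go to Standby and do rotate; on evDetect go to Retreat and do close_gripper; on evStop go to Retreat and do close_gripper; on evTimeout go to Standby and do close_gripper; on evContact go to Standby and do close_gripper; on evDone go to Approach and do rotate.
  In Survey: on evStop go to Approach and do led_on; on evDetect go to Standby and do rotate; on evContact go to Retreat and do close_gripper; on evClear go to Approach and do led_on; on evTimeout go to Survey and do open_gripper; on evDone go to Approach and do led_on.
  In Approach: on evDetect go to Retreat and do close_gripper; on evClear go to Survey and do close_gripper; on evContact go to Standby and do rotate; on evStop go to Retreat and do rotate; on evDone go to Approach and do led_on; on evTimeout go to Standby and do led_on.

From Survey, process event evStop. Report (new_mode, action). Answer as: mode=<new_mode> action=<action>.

current mode = Survey; filter table to that mode:
  (Survey, evStop) → (Approach, led_on)  ← event matches
  (Survey, evDetect) → (Standby, rotate)
  (Survey, evContact) → (Retreat, close_gripper)
  (Survey, evClear) → (Approach, led_on)
  (Survey, evTimeout) → (Survey, open_gripper)
  (Survey, evDone) → (Approach, led_on)
event = evStop selects (Approach, led_on)

mode=Approach action=led_on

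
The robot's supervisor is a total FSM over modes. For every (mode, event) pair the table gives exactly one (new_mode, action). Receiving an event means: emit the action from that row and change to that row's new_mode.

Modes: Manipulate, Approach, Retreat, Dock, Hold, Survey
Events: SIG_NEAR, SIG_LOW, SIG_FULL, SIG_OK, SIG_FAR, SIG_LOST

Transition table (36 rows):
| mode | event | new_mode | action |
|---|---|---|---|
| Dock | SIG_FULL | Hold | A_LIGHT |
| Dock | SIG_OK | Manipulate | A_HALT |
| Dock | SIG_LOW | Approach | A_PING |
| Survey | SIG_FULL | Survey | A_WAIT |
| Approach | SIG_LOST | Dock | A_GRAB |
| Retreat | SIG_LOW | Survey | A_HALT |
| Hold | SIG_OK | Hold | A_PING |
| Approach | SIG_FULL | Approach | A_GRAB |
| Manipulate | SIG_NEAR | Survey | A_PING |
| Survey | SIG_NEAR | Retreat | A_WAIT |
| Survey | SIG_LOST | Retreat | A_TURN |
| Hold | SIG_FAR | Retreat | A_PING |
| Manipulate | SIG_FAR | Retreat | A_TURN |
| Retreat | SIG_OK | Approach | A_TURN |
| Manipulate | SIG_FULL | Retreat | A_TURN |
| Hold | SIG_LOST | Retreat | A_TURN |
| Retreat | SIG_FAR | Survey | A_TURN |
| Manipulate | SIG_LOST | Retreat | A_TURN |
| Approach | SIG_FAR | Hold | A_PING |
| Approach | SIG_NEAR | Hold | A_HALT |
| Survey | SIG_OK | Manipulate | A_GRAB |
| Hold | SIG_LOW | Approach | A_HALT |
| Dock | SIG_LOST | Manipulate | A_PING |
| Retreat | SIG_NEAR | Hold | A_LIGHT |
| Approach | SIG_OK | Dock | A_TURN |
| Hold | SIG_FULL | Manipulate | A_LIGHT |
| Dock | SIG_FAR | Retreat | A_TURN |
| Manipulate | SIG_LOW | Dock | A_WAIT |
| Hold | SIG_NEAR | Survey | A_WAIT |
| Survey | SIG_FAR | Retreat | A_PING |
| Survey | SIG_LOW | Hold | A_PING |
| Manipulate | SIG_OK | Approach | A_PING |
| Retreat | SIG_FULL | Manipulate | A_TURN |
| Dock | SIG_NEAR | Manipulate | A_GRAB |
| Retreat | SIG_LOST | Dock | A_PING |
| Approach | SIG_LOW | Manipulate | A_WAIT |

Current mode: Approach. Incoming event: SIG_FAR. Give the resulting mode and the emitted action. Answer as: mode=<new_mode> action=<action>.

mode=Hold action=A_PING

current mode = Approach; filter table to that mode:
  (Approach, SIG_LOST) → (Dock, A_GRAB)
  (Approach, SIG_FULL) → (Approach, A_GRAB)
  (Approach, SIG_FAR) → (Hold, A_PING)  ← event matches
  (Approach, SIG_NEAR) → (Hold, A_HALT)
  (Approach, SIG_OK) → (Dock, A_TURN)
  (Approach, SIG_LOW) → (Manipulate, A_WAIT)
event = SIG_FAR selects (Hold, A_PING)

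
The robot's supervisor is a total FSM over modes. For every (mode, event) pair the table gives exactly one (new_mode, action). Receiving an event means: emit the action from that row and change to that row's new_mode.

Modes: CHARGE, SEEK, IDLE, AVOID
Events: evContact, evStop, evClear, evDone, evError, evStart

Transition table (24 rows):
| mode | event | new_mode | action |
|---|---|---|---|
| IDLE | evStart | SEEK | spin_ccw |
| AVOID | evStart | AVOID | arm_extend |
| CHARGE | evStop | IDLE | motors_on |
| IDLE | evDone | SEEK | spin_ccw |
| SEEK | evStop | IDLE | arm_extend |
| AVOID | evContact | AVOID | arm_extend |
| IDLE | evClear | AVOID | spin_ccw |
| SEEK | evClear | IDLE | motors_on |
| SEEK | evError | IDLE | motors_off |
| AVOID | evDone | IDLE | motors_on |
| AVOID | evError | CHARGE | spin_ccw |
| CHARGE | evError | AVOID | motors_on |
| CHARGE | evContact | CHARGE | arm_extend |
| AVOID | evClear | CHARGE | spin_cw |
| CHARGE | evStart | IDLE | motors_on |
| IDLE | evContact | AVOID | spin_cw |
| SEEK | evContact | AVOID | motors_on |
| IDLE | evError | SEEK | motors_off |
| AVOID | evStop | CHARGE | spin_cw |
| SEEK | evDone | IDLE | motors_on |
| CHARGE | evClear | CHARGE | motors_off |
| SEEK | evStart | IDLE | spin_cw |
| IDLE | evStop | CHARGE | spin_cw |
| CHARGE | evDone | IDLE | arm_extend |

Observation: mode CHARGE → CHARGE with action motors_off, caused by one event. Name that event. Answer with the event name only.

try evContact: (CHARGE, evContact) → (CHARGE, arm_extend)
try evStop: (CHARGE, evStop) → (IDLE, motors_on)
try evClear: (CHARGE, evClear) → (CHARGE, motors_off)  ← matches
try evDone: (CHARGE, evDone) → (IDLE, arm_extend)
try evError: (CHARGE, evError) → (AVOID, motors_on)
try evStart: (CHARGE, evStart) → (IDLE, motors_on)

evClear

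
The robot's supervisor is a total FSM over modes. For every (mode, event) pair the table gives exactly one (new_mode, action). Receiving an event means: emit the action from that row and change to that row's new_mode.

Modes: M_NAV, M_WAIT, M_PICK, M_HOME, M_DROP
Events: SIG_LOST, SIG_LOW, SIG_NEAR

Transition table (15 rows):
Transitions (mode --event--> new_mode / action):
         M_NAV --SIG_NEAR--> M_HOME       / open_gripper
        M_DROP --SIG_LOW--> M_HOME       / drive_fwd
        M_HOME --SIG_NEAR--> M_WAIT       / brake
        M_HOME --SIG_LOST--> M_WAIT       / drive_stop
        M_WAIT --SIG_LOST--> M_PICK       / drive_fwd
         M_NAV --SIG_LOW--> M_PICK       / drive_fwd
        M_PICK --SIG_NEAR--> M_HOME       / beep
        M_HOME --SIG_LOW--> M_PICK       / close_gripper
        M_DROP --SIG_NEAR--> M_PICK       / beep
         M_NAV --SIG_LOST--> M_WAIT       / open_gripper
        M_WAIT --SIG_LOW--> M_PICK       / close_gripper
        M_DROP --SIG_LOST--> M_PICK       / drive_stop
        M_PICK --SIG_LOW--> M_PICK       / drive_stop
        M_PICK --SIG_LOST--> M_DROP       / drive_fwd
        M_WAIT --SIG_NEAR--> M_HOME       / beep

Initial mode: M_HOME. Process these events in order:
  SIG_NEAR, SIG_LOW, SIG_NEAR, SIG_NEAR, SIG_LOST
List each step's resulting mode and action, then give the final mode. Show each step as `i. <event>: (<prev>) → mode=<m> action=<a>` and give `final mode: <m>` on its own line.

final mode: M_PICK

1. SIG_NEAR: (M_HOME) → mode=M_WAIT action=brake
2. SIG_LOW: (M_WAIT) → mode=M_PICK action=close_gripper
3. SIG_NEAR: (M_PICK) → mode=M_HOME action=beep
4. SIG_NEAR: (M_HOME) → mode=M_WAIT action=brake
5. SIG_LOST: (M_WAIT) → mode=M_PICK action=drive_fwd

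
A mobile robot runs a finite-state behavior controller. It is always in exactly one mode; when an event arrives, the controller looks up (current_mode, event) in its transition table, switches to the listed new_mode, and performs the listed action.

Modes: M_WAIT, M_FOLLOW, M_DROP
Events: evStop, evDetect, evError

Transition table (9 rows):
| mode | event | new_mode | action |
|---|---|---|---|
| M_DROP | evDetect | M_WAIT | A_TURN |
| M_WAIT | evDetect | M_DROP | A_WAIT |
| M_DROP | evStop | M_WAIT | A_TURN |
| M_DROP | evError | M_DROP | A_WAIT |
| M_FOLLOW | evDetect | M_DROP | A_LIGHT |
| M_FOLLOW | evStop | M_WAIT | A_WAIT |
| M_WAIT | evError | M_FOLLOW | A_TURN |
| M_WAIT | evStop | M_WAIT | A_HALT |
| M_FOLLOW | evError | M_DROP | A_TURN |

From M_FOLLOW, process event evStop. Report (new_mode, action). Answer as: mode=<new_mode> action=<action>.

current mode = M_FOLLOW; filter table to that mode:
  (M_FOLLOW, evDetect) → (M_DROP, A_LIGHT)
  (M_FOLLOW, evStop) → (M_WAIT, A_WAIT)  ← event matches
  (M_FOLLOW, evError) → (M_DROP, A_TURN)
event = evStop selects (M_WAIT, A_WAIT)

mode=M_WAIT action=A_WAIT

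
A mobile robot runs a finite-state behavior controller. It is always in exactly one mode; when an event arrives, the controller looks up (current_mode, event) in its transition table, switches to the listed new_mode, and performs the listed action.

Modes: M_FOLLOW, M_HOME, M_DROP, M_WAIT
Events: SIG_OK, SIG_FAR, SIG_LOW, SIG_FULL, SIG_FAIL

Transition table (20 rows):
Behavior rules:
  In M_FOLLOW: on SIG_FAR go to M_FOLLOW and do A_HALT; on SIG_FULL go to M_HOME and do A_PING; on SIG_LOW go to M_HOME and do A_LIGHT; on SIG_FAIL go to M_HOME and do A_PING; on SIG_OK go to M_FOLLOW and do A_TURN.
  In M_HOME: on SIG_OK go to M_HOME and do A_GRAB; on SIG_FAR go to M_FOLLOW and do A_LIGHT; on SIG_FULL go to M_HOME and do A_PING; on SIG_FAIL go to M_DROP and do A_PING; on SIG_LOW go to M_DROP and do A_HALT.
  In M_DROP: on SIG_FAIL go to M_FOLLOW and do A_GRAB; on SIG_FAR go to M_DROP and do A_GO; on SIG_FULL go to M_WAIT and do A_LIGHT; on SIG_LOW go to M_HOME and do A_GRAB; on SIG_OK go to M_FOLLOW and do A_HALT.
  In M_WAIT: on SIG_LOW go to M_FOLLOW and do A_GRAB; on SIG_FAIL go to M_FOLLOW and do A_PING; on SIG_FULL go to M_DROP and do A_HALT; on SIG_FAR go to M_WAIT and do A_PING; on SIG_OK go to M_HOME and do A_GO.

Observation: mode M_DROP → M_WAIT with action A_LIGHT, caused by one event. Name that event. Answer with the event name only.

SIG_FULL

try SIG_OK: (M_DROP, SIG_OK) → (M_FOLLOW, A_HALT)
try SIG_FAR: (M_DROP, SIG_FAR) → (M_DROP, A_GO)
try SIG_LOW: (M_DROP, SIG_LOW) → (M_HOME, A_GRAB)
try SIG_FULL: (M_DROP, SIG_FULL) → (M_WAIT, A_LIGHT)  ← matches
try SIG_FAIL: (M_DROP, SIG_FAIL) → (M_FOLLOW, A_GRAB)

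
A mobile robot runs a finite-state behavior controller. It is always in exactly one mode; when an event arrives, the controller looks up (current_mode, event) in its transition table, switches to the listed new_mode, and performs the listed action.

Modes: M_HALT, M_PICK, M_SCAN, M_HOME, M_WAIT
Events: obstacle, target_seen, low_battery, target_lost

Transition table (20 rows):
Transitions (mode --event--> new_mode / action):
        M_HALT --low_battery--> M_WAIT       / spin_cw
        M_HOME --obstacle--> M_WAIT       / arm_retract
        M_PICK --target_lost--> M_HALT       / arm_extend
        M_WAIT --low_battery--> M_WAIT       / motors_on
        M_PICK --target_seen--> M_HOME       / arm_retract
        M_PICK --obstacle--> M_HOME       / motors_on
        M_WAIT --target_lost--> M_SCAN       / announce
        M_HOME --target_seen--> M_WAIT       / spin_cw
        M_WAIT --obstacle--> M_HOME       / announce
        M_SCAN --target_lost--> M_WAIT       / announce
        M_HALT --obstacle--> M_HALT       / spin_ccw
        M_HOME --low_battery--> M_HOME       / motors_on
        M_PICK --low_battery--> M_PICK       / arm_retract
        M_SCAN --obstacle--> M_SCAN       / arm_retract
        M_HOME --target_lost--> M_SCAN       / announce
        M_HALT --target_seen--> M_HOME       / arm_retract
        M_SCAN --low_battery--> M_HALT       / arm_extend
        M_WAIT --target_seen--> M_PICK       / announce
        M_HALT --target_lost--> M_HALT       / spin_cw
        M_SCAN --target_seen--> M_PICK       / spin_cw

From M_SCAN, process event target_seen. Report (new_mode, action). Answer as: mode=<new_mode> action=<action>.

current mode = M_SCAN; filter table to that mode:
  (M_SCAN, target_lost) → (M_WAIT, announce)
  (M_SCAN, obstacle) → (M_SCAN, arm_retract)
  (M_SCAN, low_battery) → (M_HALT, arm_extend)
  (M_SCAN, target_seen) → (M_PICK, spin_cw)  ← event matches
event = target_seen selects (M_PICK, spin_cw)

mode=M_PICK action=spin_cw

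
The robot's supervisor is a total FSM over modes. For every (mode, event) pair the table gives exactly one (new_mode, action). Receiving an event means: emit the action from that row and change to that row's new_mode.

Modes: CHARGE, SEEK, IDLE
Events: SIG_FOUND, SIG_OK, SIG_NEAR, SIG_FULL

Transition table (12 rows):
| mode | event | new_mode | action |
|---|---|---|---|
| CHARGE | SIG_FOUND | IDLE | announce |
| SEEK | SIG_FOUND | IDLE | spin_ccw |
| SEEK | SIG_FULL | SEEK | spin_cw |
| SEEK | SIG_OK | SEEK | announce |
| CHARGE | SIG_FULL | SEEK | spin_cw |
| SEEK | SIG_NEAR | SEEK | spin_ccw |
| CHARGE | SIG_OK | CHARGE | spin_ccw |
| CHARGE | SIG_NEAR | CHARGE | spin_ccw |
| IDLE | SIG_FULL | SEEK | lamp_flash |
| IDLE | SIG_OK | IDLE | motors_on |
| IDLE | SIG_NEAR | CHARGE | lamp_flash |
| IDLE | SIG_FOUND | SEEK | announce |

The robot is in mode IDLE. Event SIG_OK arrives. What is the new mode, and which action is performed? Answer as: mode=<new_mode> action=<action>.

mode=IDLE action=motors_on

current mode = IDLE; filter table to that mode:
  (IDLE, SIG_FULL) → (SEEK, lamp_flash)
  (IDLE, SIG_OK) → (IDLE, motors_on)  ← event matches
  (IDLE, SIG_NEAR) → (CHARGE, lamp_flash)
  (IDLE, SIG_FOUND) → (SEEK, announce)
event = SIG_OK selects (IDLE, motors_on)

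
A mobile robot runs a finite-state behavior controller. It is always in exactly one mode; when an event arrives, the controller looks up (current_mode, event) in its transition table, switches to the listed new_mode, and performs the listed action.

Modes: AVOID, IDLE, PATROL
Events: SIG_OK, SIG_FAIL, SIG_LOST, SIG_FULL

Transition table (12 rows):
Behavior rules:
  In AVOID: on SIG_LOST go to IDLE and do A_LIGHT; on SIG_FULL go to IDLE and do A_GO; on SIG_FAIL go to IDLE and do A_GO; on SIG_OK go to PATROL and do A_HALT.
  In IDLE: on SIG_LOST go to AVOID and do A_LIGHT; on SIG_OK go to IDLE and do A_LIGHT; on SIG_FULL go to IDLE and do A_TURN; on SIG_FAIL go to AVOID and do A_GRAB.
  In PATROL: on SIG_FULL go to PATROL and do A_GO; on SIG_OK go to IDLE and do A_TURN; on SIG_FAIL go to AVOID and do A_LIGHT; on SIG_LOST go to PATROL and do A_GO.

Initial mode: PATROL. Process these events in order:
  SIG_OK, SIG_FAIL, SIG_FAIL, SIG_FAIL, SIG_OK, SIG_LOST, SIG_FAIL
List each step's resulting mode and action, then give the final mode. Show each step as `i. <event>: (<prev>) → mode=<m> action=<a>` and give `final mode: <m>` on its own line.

final mode: AVOID

1. SIG_OK: (PATROL) → mode=IDLE action=A_TURN
2. SIG_FAIL: (IDLE) → mode=AVOID action=A_GRAB
3. SIG_FAIL: (AVOID) → mode=IDLE action=A_GO
4. SIG_FAIL: (IDLE) → mode=AVOID action=A_GRAB
5. SIG_OK: (AVOID) → mode=PATROL action=A_HALT
6. SIG_LOST: (PATROL) → mode=PATROL action=A_GO
7. SIG_FAIL: (PATROL) → mode=AVOID action=A_LIGHT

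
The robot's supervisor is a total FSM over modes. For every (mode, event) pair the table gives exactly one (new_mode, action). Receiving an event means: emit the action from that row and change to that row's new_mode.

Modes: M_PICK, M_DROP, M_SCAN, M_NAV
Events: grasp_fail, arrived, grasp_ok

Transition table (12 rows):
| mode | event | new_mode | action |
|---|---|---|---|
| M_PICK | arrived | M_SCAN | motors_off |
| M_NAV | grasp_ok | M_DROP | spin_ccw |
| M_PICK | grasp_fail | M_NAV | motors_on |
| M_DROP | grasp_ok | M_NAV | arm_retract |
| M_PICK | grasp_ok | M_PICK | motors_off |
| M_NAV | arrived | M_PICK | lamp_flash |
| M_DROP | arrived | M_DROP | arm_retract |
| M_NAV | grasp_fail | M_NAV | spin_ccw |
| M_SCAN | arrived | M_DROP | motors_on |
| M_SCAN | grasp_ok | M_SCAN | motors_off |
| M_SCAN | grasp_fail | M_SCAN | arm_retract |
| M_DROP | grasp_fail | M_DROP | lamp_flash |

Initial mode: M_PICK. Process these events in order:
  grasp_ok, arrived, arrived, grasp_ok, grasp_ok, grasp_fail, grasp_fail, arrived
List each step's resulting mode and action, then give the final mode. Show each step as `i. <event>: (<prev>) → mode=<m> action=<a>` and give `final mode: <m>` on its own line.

1. grasp_ok: (M_PICK) → mode=M_PICK action=motors_off
2. arrived: (M_PICK) → mode=M_SCAN action=motors_off
3. arrived: (M_SCAN) → mode=M_DROP action=motors_on
4. grasp_ok: (M_DROP) → mode=M_NAV action=arm_retract
5. grasp_ok: (M_NAV) → mode=M_DROP action=spin_ccw
6. grasp_fail: (M_DROP) → mode=M_DROP action=lamp_flash
7. grasp_fail: (M_DROP) → mode=M_DROP action=lamp_flash
8. arrived: (M_DROP) → mode=M_DROP action=arm_retract

final mode: M_DROP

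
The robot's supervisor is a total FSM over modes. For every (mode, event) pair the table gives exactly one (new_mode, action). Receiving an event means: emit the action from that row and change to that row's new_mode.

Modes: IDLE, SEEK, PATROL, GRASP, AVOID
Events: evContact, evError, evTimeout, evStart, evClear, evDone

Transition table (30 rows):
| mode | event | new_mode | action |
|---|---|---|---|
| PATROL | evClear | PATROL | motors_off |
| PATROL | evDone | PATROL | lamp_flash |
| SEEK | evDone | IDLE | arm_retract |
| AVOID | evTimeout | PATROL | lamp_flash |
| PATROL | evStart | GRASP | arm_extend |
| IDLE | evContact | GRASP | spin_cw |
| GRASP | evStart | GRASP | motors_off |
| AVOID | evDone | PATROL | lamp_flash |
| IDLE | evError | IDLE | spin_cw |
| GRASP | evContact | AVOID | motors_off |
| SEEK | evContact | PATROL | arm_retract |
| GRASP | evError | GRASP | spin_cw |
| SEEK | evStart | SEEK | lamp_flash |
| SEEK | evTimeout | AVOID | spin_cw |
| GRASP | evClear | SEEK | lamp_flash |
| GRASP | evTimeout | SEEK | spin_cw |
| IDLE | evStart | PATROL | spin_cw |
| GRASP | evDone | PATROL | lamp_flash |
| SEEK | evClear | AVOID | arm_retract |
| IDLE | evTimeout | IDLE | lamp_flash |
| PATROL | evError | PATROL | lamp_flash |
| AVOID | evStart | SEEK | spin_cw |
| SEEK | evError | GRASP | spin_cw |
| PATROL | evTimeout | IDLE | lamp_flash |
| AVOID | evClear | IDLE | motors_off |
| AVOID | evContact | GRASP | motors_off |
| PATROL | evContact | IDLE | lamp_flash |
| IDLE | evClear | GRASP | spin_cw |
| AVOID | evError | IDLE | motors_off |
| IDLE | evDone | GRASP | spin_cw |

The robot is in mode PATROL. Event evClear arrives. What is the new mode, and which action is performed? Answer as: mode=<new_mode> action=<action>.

mode=PATROL action=motors_off

current mode = PATROL; filter table to that mode:
  (PATROL, evClear) → (PATROL, motors_off)  ← event matches
  (PATROL, evDone) → (PATROL, lamp_flash)
  (PATROL, evStart) → (GRASP, arm_extend)
  (PATROL, evError) → (PATROL, lamp_flash)
  (PATROL, evTimeout) → (IDLE, lamp_flash)
  (PATROL, evContact) → (IDLE, lamp_flash)
event = evClear selects (PATROL, motors_off)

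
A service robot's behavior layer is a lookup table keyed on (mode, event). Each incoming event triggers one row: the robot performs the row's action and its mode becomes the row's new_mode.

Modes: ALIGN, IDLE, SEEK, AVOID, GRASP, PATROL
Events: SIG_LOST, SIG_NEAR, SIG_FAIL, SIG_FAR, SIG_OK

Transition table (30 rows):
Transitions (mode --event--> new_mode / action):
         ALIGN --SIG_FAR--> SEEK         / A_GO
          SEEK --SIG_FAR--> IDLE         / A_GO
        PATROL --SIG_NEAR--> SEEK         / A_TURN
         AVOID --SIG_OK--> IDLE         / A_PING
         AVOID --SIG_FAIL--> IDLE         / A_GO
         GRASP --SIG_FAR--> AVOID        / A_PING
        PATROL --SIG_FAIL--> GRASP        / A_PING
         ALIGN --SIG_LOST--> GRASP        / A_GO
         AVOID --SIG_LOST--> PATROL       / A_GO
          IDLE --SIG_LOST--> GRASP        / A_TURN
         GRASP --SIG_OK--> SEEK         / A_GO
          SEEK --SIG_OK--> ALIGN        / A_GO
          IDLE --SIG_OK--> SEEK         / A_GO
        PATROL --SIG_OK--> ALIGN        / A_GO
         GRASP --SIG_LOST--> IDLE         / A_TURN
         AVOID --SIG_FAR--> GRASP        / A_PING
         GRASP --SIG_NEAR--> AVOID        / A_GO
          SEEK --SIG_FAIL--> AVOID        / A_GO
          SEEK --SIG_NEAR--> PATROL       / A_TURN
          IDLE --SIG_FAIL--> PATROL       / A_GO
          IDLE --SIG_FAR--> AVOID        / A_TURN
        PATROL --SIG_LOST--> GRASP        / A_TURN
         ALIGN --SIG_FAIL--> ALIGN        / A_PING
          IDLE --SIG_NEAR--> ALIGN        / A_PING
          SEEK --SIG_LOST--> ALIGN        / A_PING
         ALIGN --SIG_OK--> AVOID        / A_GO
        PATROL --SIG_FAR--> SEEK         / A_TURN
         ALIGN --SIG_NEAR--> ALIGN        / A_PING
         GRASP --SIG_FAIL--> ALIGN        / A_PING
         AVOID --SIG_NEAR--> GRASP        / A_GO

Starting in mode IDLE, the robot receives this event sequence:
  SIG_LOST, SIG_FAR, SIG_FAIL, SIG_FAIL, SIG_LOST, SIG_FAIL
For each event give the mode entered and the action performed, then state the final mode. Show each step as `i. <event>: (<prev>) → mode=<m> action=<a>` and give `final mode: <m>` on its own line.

final mode: ALIGN

1. SIG_LOST: (IDLE) → mode=GRASP action=A_TURN
2. SIG_FAR: (GRASP) → mode=AVOID action=A_PING
3. SIG_FAIL: (AVOID) → mode=IDLE action=A_GO
4. SIG_FAIL: (IDLE) → mode=PATROL action=A_GO
5. SIG_LOST: (PATROL) → mode=GRASP action=A_TURN
6. SIG_FAIL: (GRASP) → mode=ALIGN action=A_PING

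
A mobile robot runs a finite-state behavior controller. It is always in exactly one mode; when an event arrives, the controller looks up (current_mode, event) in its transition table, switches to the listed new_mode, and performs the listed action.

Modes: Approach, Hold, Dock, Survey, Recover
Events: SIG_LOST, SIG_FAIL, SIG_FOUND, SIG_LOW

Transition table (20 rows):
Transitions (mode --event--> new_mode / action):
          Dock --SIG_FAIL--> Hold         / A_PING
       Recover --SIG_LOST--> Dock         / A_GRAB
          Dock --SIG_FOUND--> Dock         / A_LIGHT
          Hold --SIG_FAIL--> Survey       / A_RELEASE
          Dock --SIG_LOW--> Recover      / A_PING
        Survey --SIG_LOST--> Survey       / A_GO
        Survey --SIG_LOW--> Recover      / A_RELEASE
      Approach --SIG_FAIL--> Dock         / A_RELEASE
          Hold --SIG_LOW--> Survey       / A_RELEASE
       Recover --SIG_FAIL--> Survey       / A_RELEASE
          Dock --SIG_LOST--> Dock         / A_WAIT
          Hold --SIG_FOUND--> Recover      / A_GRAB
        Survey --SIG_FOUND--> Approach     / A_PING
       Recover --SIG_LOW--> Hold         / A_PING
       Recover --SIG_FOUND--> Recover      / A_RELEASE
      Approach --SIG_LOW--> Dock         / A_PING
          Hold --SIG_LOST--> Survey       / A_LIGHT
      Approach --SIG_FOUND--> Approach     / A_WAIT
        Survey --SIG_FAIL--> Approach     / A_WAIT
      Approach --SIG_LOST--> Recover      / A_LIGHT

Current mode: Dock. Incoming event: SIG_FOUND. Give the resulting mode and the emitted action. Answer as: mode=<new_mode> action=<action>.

current mode = Dock; filter table to that mode:
  (Dock, SIG_FAIL) → (Hold, A_PING)
  (Dock, SIG_FOUND) → (Dock, A_LIGHT)  ← event matches
  (Dock, SIG_LOW) → (Recover, A_PING)
  (Dock, SIG_LOST) → (Dock, A_WAIT)
event = SIG_FOUND selects (Dock, A_LIGHT)

mode=Dock action=A_LIGHT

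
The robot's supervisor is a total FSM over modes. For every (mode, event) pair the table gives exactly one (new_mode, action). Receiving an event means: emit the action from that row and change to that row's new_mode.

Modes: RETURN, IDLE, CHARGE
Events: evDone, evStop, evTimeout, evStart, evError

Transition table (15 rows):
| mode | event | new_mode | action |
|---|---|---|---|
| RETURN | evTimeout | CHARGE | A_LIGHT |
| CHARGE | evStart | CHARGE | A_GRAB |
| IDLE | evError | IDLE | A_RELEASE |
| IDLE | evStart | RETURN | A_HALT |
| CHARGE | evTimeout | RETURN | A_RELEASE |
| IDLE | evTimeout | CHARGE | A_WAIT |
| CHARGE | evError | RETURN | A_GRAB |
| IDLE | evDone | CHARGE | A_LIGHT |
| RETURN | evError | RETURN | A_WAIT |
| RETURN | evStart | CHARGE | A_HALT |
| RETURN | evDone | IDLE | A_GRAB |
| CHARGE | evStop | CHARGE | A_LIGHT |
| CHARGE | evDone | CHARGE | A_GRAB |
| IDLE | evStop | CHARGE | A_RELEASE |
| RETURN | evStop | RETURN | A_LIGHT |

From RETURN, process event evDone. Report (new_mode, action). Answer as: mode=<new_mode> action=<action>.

current mode = RETURN; filter table to that mode:
  (RETURN, evTimeout) → (CHARGE, A_LIGHT)
  (RETURN, evError) → (RETURN, A_WAIT)
  (RETURN, evStart) → (CHARGE, A_HALT)
  (RETURN, evDone) → (IDLE, A_GRAB)  ← event matches
  (RETURN, evStop) → (RETURN, A_LIGHT)
event = evDone selects (IDLE, A_GRAB)

mode=IDLE action=A_GRAB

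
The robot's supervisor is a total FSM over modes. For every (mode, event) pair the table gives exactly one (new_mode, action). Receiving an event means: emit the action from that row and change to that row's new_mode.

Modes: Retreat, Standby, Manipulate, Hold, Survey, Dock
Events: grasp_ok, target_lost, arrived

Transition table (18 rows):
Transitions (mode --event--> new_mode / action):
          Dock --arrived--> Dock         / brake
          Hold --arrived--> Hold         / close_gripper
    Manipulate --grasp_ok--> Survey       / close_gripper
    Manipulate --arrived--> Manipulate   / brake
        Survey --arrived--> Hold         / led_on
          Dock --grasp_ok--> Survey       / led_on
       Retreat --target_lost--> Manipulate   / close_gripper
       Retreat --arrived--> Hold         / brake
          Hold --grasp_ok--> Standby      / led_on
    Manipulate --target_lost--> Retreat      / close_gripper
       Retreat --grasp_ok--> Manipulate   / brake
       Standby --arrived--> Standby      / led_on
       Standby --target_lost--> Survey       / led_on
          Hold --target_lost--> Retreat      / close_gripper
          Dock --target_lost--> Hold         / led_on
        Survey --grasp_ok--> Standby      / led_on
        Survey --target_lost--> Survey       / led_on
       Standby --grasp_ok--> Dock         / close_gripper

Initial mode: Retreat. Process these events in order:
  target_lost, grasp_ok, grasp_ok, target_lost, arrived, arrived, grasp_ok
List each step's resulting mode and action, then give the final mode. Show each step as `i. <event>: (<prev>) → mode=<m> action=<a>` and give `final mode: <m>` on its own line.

1. target_lost: (Retreat) → mode=Manipulate action=close_gripper
2. grasp_ok: (Manipulate) → mode=Survey action=close_gripper
3. grasp_ok: (Survey) → mode=Standby action=led_on
4. target_lost: (Standby) → mode=Survey action=led_on
5. arrived: (Survey) → mode=Hold action=led_on
6. arrived: (Hold) → mode=Hold action=close_gripper
7. grasp_ok: (Hold) → mode=Standby action=led_on

final mode: Standby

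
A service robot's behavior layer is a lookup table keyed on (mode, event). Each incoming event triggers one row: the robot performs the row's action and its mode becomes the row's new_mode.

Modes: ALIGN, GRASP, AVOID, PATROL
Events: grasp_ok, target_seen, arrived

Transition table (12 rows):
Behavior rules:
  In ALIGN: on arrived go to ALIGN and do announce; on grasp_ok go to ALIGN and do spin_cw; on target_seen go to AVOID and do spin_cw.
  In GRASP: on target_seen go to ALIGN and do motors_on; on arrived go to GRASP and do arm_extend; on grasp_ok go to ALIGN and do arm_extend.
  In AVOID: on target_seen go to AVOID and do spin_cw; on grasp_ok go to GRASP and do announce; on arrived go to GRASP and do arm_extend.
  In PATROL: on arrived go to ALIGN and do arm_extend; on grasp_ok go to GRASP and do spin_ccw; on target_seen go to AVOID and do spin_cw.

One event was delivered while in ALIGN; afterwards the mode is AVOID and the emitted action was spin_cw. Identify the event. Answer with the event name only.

try grasp_ok: (ALIGN, grasp_ok) → (ALIGN, spin_cw)
try target_seen: (ALIGN, target_seen) → (AVOID, spin_cw)  ← matches
try arrived: (ALIGN, arrived) → (ALIGN, announce)

target_seen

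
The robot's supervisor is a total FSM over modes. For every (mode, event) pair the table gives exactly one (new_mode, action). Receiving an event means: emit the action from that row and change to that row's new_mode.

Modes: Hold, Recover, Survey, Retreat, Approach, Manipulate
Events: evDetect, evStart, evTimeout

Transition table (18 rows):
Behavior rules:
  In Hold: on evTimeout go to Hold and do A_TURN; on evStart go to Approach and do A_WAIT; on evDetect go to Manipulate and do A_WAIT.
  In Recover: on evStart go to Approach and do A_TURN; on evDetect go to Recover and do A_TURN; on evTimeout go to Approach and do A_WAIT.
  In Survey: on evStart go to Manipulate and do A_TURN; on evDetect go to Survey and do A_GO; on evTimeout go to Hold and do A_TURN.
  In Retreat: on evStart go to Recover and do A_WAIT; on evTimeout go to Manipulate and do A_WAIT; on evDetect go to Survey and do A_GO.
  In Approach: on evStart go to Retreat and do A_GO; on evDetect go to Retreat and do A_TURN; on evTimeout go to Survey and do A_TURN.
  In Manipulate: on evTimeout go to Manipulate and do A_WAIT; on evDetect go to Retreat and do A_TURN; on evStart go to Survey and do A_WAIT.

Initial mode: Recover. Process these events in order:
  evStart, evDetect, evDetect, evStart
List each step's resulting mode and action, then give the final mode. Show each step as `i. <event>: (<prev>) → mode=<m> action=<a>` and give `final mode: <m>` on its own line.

final mode: Manipulate

1. evStart: (Recover) → mode=Approach action=A_TURN
2. evDetect: (Approach) → mode=Retreat action=A_TURN
3. evDetect: (Retreat) → mode=Survey action=A_GO
4. evStart: (Survey) → mode=Manipulate action=A_TURN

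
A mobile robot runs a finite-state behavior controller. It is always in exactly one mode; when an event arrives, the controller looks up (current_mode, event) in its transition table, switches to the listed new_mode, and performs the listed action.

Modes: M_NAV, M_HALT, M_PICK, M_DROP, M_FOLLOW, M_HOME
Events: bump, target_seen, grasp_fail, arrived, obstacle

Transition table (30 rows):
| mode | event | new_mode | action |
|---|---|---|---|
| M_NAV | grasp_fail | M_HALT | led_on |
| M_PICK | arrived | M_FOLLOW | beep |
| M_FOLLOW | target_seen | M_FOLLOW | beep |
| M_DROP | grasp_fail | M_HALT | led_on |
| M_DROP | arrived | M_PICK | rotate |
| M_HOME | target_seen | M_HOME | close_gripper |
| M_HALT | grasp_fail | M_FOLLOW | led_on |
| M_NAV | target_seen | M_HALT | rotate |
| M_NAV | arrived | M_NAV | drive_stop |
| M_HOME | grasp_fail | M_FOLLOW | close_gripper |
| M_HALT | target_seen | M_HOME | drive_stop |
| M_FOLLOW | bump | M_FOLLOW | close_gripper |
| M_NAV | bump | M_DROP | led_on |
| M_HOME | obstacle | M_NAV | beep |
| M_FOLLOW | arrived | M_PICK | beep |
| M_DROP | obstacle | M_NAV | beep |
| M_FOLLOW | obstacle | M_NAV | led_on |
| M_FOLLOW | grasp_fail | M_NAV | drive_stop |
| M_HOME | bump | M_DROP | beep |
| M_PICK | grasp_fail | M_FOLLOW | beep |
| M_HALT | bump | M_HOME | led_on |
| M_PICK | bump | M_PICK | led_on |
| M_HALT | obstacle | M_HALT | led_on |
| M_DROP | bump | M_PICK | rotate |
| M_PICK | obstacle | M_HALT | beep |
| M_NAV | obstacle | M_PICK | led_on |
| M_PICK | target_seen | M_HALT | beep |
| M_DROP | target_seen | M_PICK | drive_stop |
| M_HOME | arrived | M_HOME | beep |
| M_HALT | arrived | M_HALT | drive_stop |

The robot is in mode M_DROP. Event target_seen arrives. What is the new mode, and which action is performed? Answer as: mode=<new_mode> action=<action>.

current mode = M_DROP; filter table to that mode:
  (M_DROP, grasp_fail) → (M_HALT, led_on)
  (M_DROP, arrived) → (M_PICK, rotate)
  (M_DROP, obstacle) → (M_NAV, beep)
  (M_DROP, bump) → (M_PICK, rotate)
  (M_DROP, target_seen) → (M_PICK, drive_stop)  ← event matches
event = target_seen selects (M_PICK, drive_stop)

mode=M_PICK action=drive_stop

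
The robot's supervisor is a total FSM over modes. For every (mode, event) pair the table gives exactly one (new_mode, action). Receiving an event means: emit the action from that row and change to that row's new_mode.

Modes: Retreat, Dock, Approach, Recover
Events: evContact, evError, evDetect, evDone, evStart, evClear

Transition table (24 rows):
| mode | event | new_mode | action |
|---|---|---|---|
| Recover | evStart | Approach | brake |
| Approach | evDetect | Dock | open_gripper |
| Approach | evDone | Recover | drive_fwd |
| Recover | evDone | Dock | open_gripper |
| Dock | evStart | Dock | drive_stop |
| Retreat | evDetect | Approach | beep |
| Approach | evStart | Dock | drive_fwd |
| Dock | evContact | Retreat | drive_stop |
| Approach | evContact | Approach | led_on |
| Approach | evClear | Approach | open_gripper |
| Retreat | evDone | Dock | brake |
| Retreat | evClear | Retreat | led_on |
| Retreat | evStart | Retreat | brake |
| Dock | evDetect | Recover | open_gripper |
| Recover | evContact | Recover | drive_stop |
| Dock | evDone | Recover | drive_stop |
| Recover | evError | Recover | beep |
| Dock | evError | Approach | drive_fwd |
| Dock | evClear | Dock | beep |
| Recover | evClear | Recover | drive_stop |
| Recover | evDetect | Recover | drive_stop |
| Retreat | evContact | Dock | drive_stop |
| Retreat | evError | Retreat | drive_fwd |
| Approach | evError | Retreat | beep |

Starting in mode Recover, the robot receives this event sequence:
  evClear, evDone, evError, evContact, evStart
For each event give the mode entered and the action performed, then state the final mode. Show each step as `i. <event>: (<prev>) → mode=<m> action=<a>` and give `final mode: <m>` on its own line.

final mode: Dock

1. evClear: (Recover) → mode=Recover action=drive_stop
2. evDone: (Recover) → mode=Dock action=open_gripper
3. evError: (Dock) → mode=Approach action=drive_fwd
4. evContact: (Approach) → mode=Approach action=led_on
5. evStart: (Approach) → mode=Dock action=drive_fwd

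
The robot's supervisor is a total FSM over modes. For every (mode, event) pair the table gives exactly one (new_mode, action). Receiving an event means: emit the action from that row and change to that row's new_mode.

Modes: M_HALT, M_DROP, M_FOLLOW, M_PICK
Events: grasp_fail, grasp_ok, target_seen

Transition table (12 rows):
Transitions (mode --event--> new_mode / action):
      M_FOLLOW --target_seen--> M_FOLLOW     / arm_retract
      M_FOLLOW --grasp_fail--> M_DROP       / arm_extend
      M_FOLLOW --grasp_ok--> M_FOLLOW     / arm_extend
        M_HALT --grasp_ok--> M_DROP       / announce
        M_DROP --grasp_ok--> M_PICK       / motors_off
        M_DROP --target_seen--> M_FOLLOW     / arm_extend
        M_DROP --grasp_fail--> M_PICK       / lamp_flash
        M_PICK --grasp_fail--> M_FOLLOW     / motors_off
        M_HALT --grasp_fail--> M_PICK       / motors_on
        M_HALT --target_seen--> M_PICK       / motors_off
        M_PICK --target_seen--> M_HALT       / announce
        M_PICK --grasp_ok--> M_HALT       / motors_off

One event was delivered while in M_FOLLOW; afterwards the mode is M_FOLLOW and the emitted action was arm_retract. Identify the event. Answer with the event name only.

try grasp_fail: (M_FOLLOW, grasp_fail) → (M_DROP, arm_extend)
try grasp_ok: (M_FOLLOW, grasp_ok) → (M_FOLLOW, arm_extend)
try target_seen: (M_FOLLOW, target_seen) → (M_FOLLOW, arm_retract)  ← matches

target_seen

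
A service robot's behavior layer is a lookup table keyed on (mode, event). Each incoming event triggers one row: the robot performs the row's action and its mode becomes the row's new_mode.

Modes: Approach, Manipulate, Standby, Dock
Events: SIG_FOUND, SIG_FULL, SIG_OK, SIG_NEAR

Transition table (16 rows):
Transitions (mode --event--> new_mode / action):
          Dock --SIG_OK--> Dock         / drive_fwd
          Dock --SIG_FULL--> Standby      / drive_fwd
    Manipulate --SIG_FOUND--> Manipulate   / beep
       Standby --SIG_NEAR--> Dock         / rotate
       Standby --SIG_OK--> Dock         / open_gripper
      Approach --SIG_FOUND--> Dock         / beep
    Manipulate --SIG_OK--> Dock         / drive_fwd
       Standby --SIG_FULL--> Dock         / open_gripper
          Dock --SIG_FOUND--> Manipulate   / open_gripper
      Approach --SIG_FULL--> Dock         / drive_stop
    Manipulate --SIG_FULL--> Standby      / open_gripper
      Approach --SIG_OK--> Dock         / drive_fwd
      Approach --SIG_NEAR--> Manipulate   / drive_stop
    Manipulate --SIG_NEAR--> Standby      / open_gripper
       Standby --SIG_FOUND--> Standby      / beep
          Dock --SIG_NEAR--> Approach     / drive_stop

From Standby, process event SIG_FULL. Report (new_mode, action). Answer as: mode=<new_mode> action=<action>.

current mode = Standby; filter table to that mode:
  (Standby, SIG_NEAR) → (Dock, rotate)
  (Standby, SIG_OK) → (Dock, open_gripper)
  (Standby, SIG_FULL) → (Dock, open_gripper)  ← event matches
  (Standby, SIG_FOUND) → (Standby, beep)
event = SIG_FULL selects (Dock, open_gripper)

mode=Dock action=open_gripper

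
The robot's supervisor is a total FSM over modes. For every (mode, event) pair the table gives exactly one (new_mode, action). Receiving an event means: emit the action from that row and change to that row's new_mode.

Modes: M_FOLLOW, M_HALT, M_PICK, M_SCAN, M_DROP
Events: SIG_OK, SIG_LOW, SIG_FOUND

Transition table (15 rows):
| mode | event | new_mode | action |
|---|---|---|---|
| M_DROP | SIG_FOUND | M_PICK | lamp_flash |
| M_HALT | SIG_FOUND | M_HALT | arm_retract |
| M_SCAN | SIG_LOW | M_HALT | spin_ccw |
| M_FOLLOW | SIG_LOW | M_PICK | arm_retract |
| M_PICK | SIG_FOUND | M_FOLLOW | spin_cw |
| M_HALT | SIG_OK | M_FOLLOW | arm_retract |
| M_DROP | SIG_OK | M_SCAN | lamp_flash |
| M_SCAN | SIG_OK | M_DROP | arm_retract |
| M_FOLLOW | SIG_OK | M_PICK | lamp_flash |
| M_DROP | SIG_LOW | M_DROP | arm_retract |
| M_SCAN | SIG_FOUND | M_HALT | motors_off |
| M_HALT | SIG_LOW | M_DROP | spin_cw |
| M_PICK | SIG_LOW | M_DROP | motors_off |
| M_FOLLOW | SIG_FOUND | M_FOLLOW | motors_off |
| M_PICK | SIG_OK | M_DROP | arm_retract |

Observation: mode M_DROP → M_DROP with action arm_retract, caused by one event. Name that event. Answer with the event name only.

SIG_LOW

try SIG_OK: (M_DROP, SIG_OK) → (M_SCAN, lamp_flash)
try SIG_LOW: (M_DROP, SIG_LOW) → (M_DROP, arm_retract)  ← matches
try SIG_FOUND: (M_DROP, SIG_FOUND) → (M_PICK, lamp_flash)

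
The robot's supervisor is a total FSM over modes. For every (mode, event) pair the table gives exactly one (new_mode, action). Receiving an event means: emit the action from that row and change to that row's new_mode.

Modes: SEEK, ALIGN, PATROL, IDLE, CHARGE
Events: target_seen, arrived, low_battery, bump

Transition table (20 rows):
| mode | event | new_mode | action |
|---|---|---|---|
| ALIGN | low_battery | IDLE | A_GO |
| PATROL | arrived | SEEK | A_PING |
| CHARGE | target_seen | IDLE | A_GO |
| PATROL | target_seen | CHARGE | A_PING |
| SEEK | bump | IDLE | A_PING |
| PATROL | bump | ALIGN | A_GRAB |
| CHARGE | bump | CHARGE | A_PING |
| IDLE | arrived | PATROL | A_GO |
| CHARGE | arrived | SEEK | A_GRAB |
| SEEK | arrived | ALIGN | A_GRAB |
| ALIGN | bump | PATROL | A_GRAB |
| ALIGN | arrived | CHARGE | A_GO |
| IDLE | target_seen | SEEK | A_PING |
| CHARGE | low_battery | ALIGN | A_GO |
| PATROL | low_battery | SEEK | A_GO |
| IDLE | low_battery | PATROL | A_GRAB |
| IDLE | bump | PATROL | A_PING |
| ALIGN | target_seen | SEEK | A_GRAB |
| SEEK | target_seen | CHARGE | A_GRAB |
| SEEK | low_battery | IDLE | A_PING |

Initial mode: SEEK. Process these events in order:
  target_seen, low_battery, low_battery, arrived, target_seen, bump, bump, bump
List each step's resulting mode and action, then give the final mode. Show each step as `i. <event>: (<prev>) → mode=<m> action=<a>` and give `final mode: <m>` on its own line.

1. target_seen: (SEEK) → mode=CHARGE action=A_GRAB
2. low_battery: (CHARGE) → mode=ALIGN action=A_GO
3. low_battery: (ALIGN) → mode=IDLE action=A_GO
4. arrived: (IDLE) → mode=PATROL action=A_GO
5. target_seen: (PATROL) → mode=CHARGE action=A_PING
6. bump: (CHARGE) → mode=CHARGE action=A_PING
7. bump: (CHARGE) → mode=CHARGE action=A_PING
8. bump: (CHARGE) → mode=CHARGE action=A_PING

final mode: CHARGE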